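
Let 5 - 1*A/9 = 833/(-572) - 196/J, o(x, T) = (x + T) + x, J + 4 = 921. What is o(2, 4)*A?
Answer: 8996382/18733 ≈ 480.24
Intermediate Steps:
J = 917 (J = -4 + 921 = 917)
o(x, T) = T + 2*x (o(x, T) = (T + x) + x = T + 2*x)
A = 4498191/74932 (A = 45 - 9*(833/(-572) - 196/917) = 45 - 9*(833*(-1/572) - 196*1/917) = 45 - 9*(-833/572 - 28/131) = 45 - 9*(-125139/74932) = 45 + 1126251/74932 = 4498191/74932 ≈ 60.030)
o(2, 4)*A = (4 + 2*2)*(4498191/74932) = (4 + 4)*(4498191/74932) = 8*(4498191/74932) = 8996382/18733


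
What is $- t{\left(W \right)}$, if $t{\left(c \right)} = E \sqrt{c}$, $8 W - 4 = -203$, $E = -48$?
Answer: $12 i \sqrt{398} \approx 239.4 i$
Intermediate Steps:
$W = - \frac{199}{8}$ ($W = \frac{1}{2} + \frac{1}{8} \left(-203\right) = \frac{1}{2} - \frac{203}{8} = - \frac{199}{8} \approx -24.875$)
$t{\left(c \right)} = - 48 \sqrt{c}$
$- t{\left(W \right)} = - \left(-48\right) \sqrt{- \frac{199}{8}} = - \left(-48\right) \frac{i \sqrt{398}}{4} = - \left(-12\right) i \sqrt{398} = 12 i \sqrt{398}$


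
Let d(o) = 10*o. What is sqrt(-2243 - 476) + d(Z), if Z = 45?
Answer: 450 + I*sqrt(2719) ≈ 450.0 + 52.144*I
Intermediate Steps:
sqrt(-2243 - 476) + d(Z) = sqrt(-2243 - 476) + 10*45 = sqrt(-2719) + 450 = I*sqrt(2719) + 450 = 450 + I*sqrt(2719)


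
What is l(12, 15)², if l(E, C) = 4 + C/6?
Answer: 169/4 ≈ 42.250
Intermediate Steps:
l(E, C) = 4 + C/6
l(12, 15)² = (4 + (⅙)*15)² = (4 + 5/2)² = (13/2)² = 169/4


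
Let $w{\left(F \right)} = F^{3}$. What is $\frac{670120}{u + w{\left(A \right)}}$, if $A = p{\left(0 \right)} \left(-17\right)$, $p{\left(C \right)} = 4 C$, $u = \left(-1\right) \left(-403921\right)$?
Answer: $\frac{670120}{403921} \approx 1.659$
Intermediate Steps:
$u = 403921$
$A = 0$ ($A = 4 \cdot 0 \left(-17\right) = 0 \left(-17\right) = 0$)
$\frac{670120}{u + w{\left(A \right)}} = \frac{670120}{403921 + 0^{3}} = \frac{670120}{403921 + 0} = \frac{670120}{403921}$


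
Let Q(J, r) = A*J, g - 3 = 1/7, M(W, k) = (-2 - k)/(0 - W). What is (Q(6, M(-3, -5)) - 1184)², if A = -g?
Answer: 70896400/49 ≈ 1.4469e+6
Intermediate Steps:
M(W, k) = -(-2 - k)/W (M(W, k) = (-2 - k)/((-W)) = (-2 - k)*(-1/W) = -(-2 - k)/W)
g = 22/7 (g = 3 + 1/7 = 3 + ⅐ = 22/7 ≈ 3.1429)
A = -22/7 (A = -1*22/7 = -22/7 ≈ -3.1429)
Q(J, r) = -22*J/7
(Q(6, M(-3, -5)) - 1184)² = (-22/7*6 - 1184)² = (-132/7 - 1184)² = (-8420/7)² = 70896400/49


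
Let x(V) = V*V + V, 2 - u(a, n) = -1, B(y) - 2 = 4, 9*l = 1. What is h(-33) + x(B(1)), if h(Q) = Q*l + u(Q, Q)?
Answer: 124/3 ≈ 41.333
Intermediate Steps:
l = ⅑ (l = (⅑)*1 = ⅑ ≈ 0.11111)
B(y) = 6 (B(y) = 2 + 4 = 6)
u(a, n) = 3 (u(a, n) = 2 - 1*(-1) = 2 + 1 = 3)
x(V) = V + V² (x(V) = V² + V = V + V²)
h(Q) = 3 + Q/9 (h(Q) = Q*(⅑) + 3 = Q/9 + 3 = 3 + Q/9)
h(-33) + x(B(1)) = (3 + (⅑)*(-33)) + 6*(1 + 6) = (3 - 11/3) + 6*7 = -⅔ + 42 = 124/3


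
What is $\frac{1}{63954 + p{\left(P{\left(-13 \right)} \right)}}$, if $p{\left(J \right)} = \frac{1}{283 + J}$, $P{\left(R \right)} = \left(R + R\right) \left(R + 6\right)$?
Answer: $\frac{465}{29738611} \approx 1.5636 \cdot 10^{-5}$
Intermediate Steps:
$P{\left(R \right)} = 2 R \left(6 + R\right)$
$\frac{1}{63954 + p{\left(P{\left(-13 \right)} \right)}} = \frac{1}{63954 + \frac{1}{283 + 2 \left(-13\right) \left(6 - 13\right)}} = \frac{1}{63954 + \frac{1}{283 + 2 \left(-13\right) \left(-7\right)}} = \frac{1}{63954 + \frac{1}{283 + 182}} = \frac{1}{63954 + \frac{1}{465}} = \frac{1}{\frac{29738611}{465}} = \frac{465}{29738611}$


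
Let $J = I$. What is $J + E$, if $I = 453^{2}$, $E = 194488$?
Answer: $399697$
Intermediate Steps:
$I = 205209$
$J = 205209$
$J + E = 205209 + 194488 = 399697$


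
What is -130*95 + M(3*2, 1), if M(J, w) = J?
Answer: -12344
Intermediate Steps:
-130*95 + M(3*2, 1) = -130*95 + 3*2 = -12350 + 6 = -12344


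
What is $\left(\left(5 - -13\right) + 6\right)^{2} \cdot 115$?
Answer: $66240$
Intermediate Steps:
$\left(\left(5 - -13\right) + 6\right)^{2} \cdot 115 = \left(\left(5 + 13\right) + 6\right)^{2} \cdot 115 = \left(18 + 6\right)^{2} \cdot 115 = 24^{2} \cdot 115 = 576 \cdot 115 = 66240$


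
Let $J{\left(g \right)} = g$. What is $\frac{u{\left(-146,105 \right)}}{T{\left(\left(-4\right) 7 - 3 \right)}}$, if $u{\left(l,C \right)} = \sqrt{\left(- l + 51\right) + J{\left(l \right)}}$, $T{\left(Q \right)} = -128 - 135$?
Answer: $- \frac{\sqrt{51}}{263} \approx -0.027154$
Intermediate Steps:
$T{\left(Q \right)} = -263$ ($T{\left(Q \right)} = -128 - 135 = -263$)
$u{\left(l,C \right)} = \sqrt{51}$ ($u{\left(l,C \right)} = \sqrt{\left(- l + 51\right) + l} = \sqrt{\left(51 - l\right) + l} = \sqrt{51}$)
$\frac{u{\left(-146,105 \right)}}{T{\left(\left(-4\right) 7 - 3 \right)}} = \frac{\sqrt{51}}{-263} = \sqrt{51} \left(- \frac{1}{263}\right) = - \frac{\sqrt{51}}{263}$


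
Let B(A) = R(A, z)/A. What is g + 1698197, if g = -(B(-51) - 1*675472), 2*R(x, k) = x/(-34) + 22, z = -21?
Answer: 484228523/204 ≈ 2.3737e+6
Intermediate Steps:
R(x, k) = 11 - x/68 (R(x, k) = (x/(-34) + 22)/2 = (-x/34 + 22)/2 = (22 - x/34)/2 = 11 - x/68)
B(A) = (11 - A/68)/A
g = 137796335/204 (g = -((1/68)*(748 - 1*(-51))/(-51) - 1*675472) = -((1/68)*(-1/51)*(748 + 51) - 675472) = -((1/68)*(-1/51)*799 - 675472) = -(-47/204 - 675472) = -1*(-137796335/204) = 137796335/204 ≈ 6.7547e+5)
g + 1698197 = 137796335/204 + 1698197 = 484228523/204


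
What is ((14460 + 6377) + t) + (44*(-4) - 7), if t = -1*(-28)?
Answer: 20682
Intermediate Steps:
t = 28
((14460 + 6377) + t) + (44*(-4) - 7) = ((14460 + 6377) + 28) + (44*(-4) - 7) = (20837 + 28) + (-176 - 7) = 20865 - 183 = 20682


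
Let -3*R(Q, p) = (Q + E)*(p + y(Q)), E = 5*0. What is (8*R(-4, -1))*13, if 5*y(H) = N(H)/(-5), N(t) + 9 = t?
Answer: -1664/25 ≈ -66.560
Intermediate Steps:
N(t) = -9 + t
y(H) = 9/25 - H/25 (y(H) = ((-9 + H)/(-5))/5 = ((-9 + H)*(-⅕))/5 = (9/5 - H/5)/5 = 9/25 - H/25)
E = 0
R(Q, p) = -Q*(9/25 + p - Q/25)/3 (R(Q, p) = -(Q + 0)*(p + (9/25 - Q/25))/3 = -Q*(9/25 + p - Q/25)/3)
(8*R(-4, -1))*13 = (8*((1/75)*(-4)*(-9 - 4 - 25*(-1))))*13 = (8*((1/75)*(-4)*(-9 - 4 + 25)))*13 = (8*((1/75)*(-4)*12))*13 = (8*(-16/25))*13 = -128/25*13 = -1664/25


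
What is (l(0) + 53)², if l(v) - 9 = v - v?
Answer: 3844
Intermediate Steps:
l(v) = 9 (l(v) = 9 + (v - v) = 9 + 0 = 9)
(l(0) + 53)² = (9 + 53)² = 62² = 3844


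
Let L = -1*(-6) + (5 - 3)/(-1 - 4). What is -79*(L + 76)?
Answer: -32232/5 ≈ -6446.4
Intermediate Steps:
L = 28/5 (L = 6 + 2/(-5) = 6 + 2*(-⅕) = 6 - ⅖ = 28/5 ≈ 5.6000)
-79*(L + 76) = -79*(28/5 + 76) = -79*408/5 = -32232/5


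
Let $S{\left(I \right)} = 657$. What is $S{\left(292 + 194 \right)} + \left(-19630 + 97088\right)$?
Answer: $78115$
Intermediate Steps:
$S{\left(292 + 194 \right)} + \left(-19630 + 97088\right) = 657 + \left(-19630 + 97088\right) = 657 + 77458 = 78115$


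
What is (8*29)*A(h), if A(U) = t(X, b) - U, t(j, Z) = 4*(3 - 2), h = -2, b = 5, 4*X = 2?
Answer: 1392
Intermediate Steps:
X = ½ (X = (¼)*2 = ½ ≈ 0.50000)
t(j, Z) = 4 (t(j, Z) = 4*1 = 4)
A(U) = 4 - U
(8*29)*A(h) = (8*29)*(4 - 1*(-2)) = 232*(4 + 2) = 232*6 = 1392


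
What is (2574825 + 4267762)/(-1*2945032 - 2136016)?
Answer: -6842587/5081048 ≈ -1.3467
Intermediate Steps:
(2574825 + 4267762)/(-1*2945032 - 2136016) = 6842587/(-2945032 - 2136016) = 6842587/(-5081048) = 6842587*(-1/5081048) = -6842587/5081048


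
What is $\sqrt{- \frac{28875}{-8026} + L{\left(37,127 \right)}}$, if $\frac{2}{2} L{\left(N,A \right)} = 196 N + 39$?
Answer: $\frac{\sqrt{469893735466}}{8026} \approx 85.408$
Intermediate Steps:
$L{\left(N,A \right)} = 39 + 196 N$ ($L{\left(N,A \right)} = 196 N + 39 = 39 + 196 N$)
$\sqrt{- \frac{28875}{-8026} + L{\left(37,127 \right)}} = \sqrt{- \frac{28875}{-8026} + \left(39 + 196 \cdot 37\right)} = \sqrt{\left(-28875\right) \left(- \frac{1}{8026}\right) + \left(39 + 7252\right)} = \sqrt{\frac{28875}{8026} + 7291} = \sqrt{\frac{58546441}{8026}} = \frac{\sqrt{469893735466}}{8026}$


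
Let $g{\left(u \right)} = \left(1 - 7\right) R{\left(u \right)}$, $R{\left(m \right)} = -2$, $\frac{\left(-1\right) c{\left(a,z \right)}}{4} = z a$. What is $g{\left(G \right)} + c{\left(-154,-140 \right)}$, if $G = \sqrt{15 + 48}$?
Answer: $-86228$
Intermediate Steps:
$c{\left(a,z \right)} = - 4 a z$ ($c{\left(a,z \right)} = - 4 z a = - 4 a z$)
$G = 3 \sqrt{7}$ ($G = \sqrt{63} = 3 \sqrt{7} \approx 7.9373$)
$g{\left(u \right)} = 12$ ($g{\left(u \right)} = \left(1 - 7\right) \left(-2\right) = \left(-6\right) \left(-2\right) = 12$)
$g{\left(G \right)} + c{\left(-154,-140 \right)} = 12 - \left(-616\right) \left(-140\right) = 12 - 86240 = -86228$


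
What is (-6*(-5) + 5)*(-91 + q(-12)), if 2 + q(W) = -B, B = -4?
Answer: -3115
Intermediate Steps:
q(W) = 2 (q(W) = -2 - 1*(-4) = -2 + 4 = 2)
(-6*(-5) + 5)*(-91 + q(-12)) = (-6*(-5) + 5)*(-91 + 2) = (30 + 5)*(-89) = 35*(-89) = -3115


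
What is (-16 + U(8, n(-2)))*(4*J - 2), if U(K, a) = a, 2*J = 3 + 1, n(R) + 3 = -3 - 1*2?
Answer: -144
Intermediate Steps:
n(R) = -8 (n(R) = -3 + (-3 - 1*2) = -3 + (-3 - 2) = -3 - 5 = -8)
J = 2 (J = (3 + 1)/2 = (1/2)*4 = 2)
(-16 + U(8, n(-2)))*(4*J - 2) = (-16 - 8)*(4*2 - 2) = -24*(8 - 2) = -24*6 = -144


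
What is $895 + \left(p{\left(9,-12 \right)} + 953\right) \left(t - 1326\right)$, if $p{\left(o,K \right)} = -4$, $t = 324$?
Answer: $-950003$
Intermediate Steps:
$895 + \left(p{\left(9,-12 \right)} + 953\right) \left(t - 1326\right) = 895 + \left(-4 + 953\right) \left(324 - 1326\right) = 895 + 949 \left(-1002\right) = 895 - 950898 = -950003$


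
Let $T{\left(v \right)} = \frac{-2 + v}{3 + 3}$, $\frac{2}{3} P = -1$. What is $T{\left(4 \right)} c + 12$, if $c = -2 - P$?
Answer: $\frac{71}{6} \approx 11.833$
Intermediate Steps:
$P = - \frac{3}{2}$ ($P = \frac{3}{2} \left(-1\right) = - \frac{3}{2} \approx -1.5$)
$T{\left(v \right)} = - \frac{1}{3} + \frac{v}{6}$ ($T{\left(v \right)} = \frac{-2 + v}{6} = \left(-2 + v\right) \frac{1}{6} = - \frac{1}{3} + \frac{v}{6}$)
$c = - \frac{1}{2}$ ($c = -2 - - \frac{3}{2} = -2 + \frac{3}{2} = - \frac{1}{2} \approx -0.5$)
$T{\left(4 \right)} c + 12 = \left(- \frac{1}{3} + \frac{1}{6} \cdot 4\right) \left(- \frac{1}{2}\right) + 12 = \left(- \frac{1}{3} + \frac{2}{3}\right) \left(- \frac{1}{2}\right) + 12 = \frac{1}{3} \left(- \frac{1}{2}\right) + 12 = - \frac{1}{6} + 12 = \frac{71}{6}$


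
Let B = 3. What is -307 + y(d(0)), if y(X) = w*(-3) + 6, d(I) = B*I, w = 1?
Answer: -304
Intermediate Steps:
d(I) = 3*I
y(X) = 3 (y(X) = 1*(-3) + 6 = -3 + 6 = 3)
-307 + y(d(0)) = -307 + 3 = -304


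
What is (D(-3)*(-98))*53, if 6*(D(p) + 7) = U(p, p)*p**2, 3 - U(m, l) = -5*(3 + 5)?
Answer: -298655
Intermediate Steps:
U(m, l) = 43 (U(m, l) = 3 - (-5)*(3 + 5) = 3 - (-5)*8 = 3 - 1*(-40) = 3 + 40 = 43)
D(p) = -7 + 43*p**2/6 (D(p) = -7 + (43*p**2)/6 = -7 + 43*p**2/6)
(D(-3)*(-98))*53 = ((-7 + (43/6)*(-3)**2)*(-98))*53 = ((-7 + (43/6)*9)*(-98))*53 = ((-7 + 129/2)*(-98))*53 = ((115/2)*(-98))*53 = -5635*53 = -298655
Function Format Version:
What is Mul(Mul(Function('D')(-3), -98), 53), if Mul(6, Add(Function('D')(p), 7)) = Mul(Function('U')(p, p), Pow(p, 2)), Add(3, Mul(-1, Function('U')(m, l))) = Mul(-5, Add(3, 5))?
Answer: -298655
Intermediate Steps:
Function('U')(m, l) = 43 (Function('U')(m, l) = Add(3, Mul(-1, Mul(-5, Add(3, 5)))) = Add(3, Mul(-1, Mul(-5, 8))) = Add(3, Mul(-1, -40)) = Add(3, 40) = 43)
Function('D')(p) = Add(-7, Mul(Rational(43, 6), Pow(p, 2))) (Function('D')(p) = Add(-7, Mul(Rational(1, 6), Mul(43, Pow(p, 2)))) = Add(-7, Mul(Rational(43, 6), Pow(p, 2))))
Mul(Mul(Function('D')(-3), -98), 53) = Mul(Mul(Add(-7, Mul(Rational(43, 6), Pow(-3, 2))), -98), 53) = Mul(Mul(Add(-7, Mul(Rational(43, 6), 9)), -98), 53) = Mul(Mul(Add(-7, Rational(129, 2)), -98), 53) = Mul(Mul(Rational(115, 2), -98), 53) = Mul(-5635, 53) = -298655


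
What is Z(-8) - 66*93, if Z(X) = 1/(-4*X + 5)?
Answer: -227105/37 ≈ -6138.0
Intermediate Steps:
Z(X) = 1/(5 - 4*X)
Z(-8) - 66*93 = -1/(-5 + 4*(-8)) - 66*93 = -1/(-5 - 32) - 6138 = -1/(-37) - 6138 = -1*(-1/37) - 6138 = 1/37 - 6138 = -227105/37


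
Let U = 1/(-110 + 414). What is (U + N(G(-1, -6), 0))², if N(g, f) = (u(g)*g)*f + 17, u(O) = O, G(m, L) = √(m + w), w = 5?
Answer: 26718561/92416 ≈ 289.11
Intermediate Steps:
G(m, L) = √(5 + m) (G(m, L) = √(m + 5) = √(5 + m))
N(g, f) = 17 + f*g² (N(g, f) = (g*g)*f + 17 = g²*f + 17 = f*g² + 17 = 17 + f*g²)
U = 1/304 ≈ 0.0032895
(U + N(G(-1, -6), 0))² = (1/304 + (17 + 0*(√(5 - 1))²))² = (1/304 + (17 + 0*(√4)²))² = (1/304 + (17 + 0*2²))² = (1/304 + (17 + 0*4))² = (1/304 + (17 + 0))² = (1/304 + 17)² = (5169/304)² = 26718561/92416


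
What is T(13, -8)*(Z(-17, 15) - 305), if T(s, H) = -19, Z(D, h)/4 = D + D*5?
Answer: 13547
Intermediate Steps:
Z(D, h) = 24*D (Z(D, h) = 4*(D + D*5) = 4*(D + 5*D) = 4*(6*D) = 24*D)
T(13, -8)*(Z(-17, 15) - 305) = -19*(24*(-17) - 305) = -19*(-408 - 305) = -19*(-713) = 13547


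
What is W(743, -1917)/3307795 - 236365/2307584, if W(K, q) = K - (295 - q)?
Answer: -785236806071/7633014817280 ≈ -0.10287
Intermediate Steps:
W(K, q) = -295 + K + q (W(K, q) = K + (-295 + q) = -295 + K + q)
W(743, -1917)/3307795 - 236365/2307584 = (-295 + 743 - 1917)/3307795 - 236365/2307584 = -1469*1/3307795 - 236365*1/2307584 = -1469/3307795 - 236365/2307584 = -785236806071/7633014817280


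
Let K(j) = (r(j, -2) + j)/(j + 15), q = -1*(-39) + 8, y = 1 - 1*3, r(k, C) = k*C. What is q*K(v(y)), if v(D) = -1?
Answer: 47/14 ≈ 3.3571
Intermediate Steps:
r(k, C) = C*k
y = -2 (y = 1 - 3 = -2)
q = 47 (q = 39 + 8 = 47)
K(j) = -j/(15 + j) (K(j) = (-2*j + j)/(j + 15) = (-j)/(15 + j) = -j/(15 + j))
q*K(v(y)) = 47*(-1*(-1)/(15 - 1)) = 47*(-1*(-1)/14) = 47*(-1*(-1)*1/14) = 47*(1/14) = 47/14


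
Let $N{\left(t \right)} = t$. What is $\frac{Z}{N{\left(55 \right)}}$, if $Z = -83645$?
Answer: $- \frac{16729}{11} \approx -1520.8$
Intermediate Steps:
$\frac{Z}{N{\left(55 \right)}} = - \frac{83645}{55} = \left(-83645\right) \frac{1}{55} = - \frac{16729}{11}$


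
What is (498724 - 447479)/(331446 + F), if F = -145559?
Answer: 51245/185887 ≈ 0.27568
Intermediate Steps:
(498724 - 447479)/(331446 + F) = (498724 - 447479)/(331446 - 145559) = 51245/185887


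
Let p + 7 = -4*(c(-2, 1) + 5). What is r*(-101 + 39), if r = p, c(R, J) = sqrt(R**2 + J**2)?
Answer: 1674 + 248*sqrt(5) ≈ 2228.5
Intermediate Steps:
c(R, J) = sqrt(J**2 + R**2)
p = -27 - 4*sqrt(5) (p = -7 - 4*(sqrt(1**2 + (-2)**2) + 5) = -7 - 4*(sqrt(1 + 4) + 5) = -7 - 4*(sqrt(5) + 5) = -7 - 4*(5 + sqrt(5)) = -7 + (-20 - 4*sqrt(5)) = -27 - 4*sqrt(5) ≈ -35.944)
r = -27 - 4*sqrt(5) ≈ -35.944
r*(-101 + 39) = (-27 - 4*sqrt(5))*(-101 + 39) = (-27 - 4*sqrt(5))*(-62) = 1674 + 248*sqrt(5)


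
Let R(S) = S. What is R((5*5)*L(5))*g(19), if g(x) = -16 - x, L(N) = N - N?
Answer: 0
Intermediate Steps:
L(N) = 0
R((5*5)*L(5))*g(19) = ((5*5)*0)*(-16 - 1*19) = (25*0)*(-16 - 19) = 0*(-35) = 0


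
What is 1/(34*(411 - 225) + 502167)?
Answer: 1/508491 ≈ 1.9666e-6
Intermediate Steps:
1/(34*(411 - 225) + 502167) = 1/(34*186 + 502167) = 1/(6324 + 502167) = 1/508491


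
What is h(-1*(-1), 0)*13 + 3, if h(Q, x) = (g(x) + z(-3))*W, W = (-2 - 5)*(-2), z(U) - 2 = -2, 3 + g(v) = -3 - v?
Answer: -1089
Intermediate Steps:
g(v) = -6 - v (g(v) = -3 + (-3 - v) = -6 - v)
z(U) = 0 (z(U) = 2 - 2 = 0)
W = 14 (W = -7*(-2) = 14)
h(Q, x) = -84 - 14*x (h(Q, x) = ((-6 - x) + 0)*14 = (-6 - x)*14 = -84 - 14*x)
h(-1*(-1), 0)*13 + 3 = (-84 - 14*0)*13 + 3 = (-84 + 0)*13 + 3 = -84*13 + 3 = -1092 + 3 = -1089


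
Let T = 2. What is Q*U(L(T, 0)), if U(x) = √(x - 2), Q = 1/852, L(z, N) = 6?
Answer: 1/426 ≈ 0.0023474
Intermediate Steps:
Q = 1/852 ≈ 0.0011737
U(x) = √(-2 + x)
Q*U(L(T, 0)) = √(-2 + 6)/852 = √4/852 = (1/852)*2 = 1/426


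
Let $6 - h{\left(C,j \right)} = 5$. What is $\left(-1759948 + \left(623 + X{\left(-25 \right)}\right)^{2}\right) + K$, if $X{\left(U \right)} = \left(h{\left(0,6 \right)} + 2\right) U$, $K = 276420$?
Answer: $-1183224$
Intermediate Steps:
$h{\left(C,j \right)} = 1$ ($h{\left(C,j \right)} = 6 - 5 = 1$)
$X{\left(U \right)} = 3 U$ ($X{\left(U \right)} = \left(1 + 2\right) U = 3 U$)
$\left(-1759948 + \left(623 + X{\left(-25 \right)}\right)^{2}\right) + K = \left(-1759948 + \left(623 + 3 \left(-25\right)\right)^{2}\right) + 276420 = \left(-1759948 + \left(623 - 75\right)^{2}\right) + 276420 = \left(-1759948 + 548^{2}\right) + 276420 = \left(-1759948 + 300304\right) + 276420 = -1459644 + 276420 = -1183224$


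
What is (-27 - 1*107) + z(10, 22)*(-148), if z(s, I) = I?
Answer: -3390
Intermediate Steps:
(-27 - 1*107) + z(10, 22)*(-148) = (-27 - 1*107) + 22*(-148) = (-27 - 107) - 3256 = -134 - 3256 = -3390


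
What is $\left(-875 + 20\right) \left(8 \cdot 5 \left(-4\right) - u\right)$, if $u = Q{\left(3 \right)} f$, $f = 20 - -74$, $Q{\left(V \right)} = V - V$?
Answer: $136800$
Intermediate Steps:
$Q{\left(V \right)} = 0$
$f = 94$ ($f = 20 + 74 = 94$)
$u = 0$ ($u = 0 \cdot 94 = 0$)
$\left(-875 + 20\right) \left(8 \cdot 5 \left(-4\right) - u\right) = \left(-875 + 20\right) \left(8 \cdot 5 \left(-4\right) - 0\right) = - 855 \left(40 \left(-4\right) + 0\right) = - 855 \left(-160 + 0\right) = \left(-855\right) \left(-160\right) = 136800$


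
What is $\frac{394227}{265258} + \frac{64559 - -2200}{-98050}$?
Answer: $\frac{5236399632}{6502136725} \approx 0.80534$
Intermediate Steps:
$\frac{394227}{265258} + \frac{64559 - -2200}{-98050} = 394227 \cdot \frac{1}{265258} + \left(64559 + 2200\right) \left(- \frac{1}{98050}\right) = \frac{394227}{265258} + 66759 \left(- \frac{1}{98050}\right) = \frac{394227}{265258} - \frac{66759}{98050} = \frac{5236399632}{6502136725}$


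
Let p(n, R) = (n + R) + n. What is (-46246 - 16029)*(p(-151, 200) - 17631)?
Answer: 1104322575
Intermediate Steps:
p(n, R) = R + 2*n (p(n, R) = (R + n) + n = R + 2*n)
(-46246 - 16029)*(p(-151, 200) - 17631) = (-46246 - 16029)*((200 + 2*(-151)) - 17631) = -62275*((200 - 302) - 17631) = -62275*(-102 - 17631) = -62275*(-17733) = 1104322575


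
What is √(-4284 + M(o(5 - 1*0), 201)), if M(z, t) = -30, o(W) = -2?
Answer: I*√4314 ≈ 65.681*I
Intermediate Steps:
√(-4284 + M(o(5 - 1*0), 201)) = √(-4284 - 30) = √(-4314) = I*√4314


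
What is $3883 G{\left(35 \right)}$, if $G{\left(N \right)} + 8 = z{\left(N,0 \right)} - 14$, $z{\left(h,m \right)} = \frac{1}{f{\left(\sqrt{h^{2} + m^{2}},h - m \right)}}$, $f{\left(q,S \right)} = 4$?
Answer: $- \frac{337821}{4} \approx -84455.0$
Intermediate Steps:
$z{\left(h,m \right)} = \frac{1}{4}$
$G{\left(N \right)} = - \frac{87}{4}$ ($G{\left(N \right)} = -8 + \left(\frac{1}{4} - 14\right) = -8 - \frac{55}{4} = - \frac{87}{4}$)
$3883 G{\left(35 \right)} = 3883 \left(- \frac{87}{4}\right) = - \frac{337821}{4}$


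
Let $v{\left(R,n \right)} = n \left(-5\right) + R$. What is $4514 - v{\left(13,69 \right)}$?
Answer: $4846$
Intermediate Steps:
$v{\left(R,n \right)} = R - 5 n$ ($v{\left(R,n \right)} = - 5 n + R = R - 5 n$)
$4514 - v{\left(13,69 \right)} = 4514 - \left(13 - 345\right) = 4514 - -332 = 4514 + 332 = 4846$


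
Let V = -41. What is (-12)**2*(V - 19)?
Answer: -8640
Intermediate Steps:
(-12)**2*(V - 19) = (-12)**2*(-41 - 19) = 144*(-60) = -8640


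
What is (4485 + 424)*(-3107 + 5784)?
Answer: 13141393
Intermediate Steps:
(4485 + 424)*(-3107 + 5784) = 4909*2677 = 13141393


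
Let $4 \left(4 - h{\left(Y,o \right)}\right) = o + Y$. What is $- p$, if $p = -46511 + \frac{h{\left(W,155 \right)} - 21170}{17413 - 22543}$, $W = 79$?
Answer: $\frac{477160411}{10260} \approx 46507.0$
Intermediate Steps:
$h{\left(Y,o \right)} = 4 - \frac{Y}{4} - \frac{o}{4}$ ($h{\left(Y,o \right)} = 4 - \frac{o + Y}{4} = 4 - \frac{Y + o}{4} = 4 - \left(\frac{Y}{4} + \frac{o}{4}\right) = 4 - \frac{Y}{4} - \frac{o}{4}$)
$p = - \frac{477160411}{10260}$ ($p = -46511 + \frac{\left(4 - \frac{79}{4} - \frac{155}{4}\right) - 21170}{17413 - 22543} = -46511 + \frac{\left(4 - \frac{79}{4} - \frac{155}{4}\right) - 21170}{-5130} = -46511 + \left(- \frac{109}{2} - 21170\right) \left(- \frac{1}{5130}\right) = -46511 - - \frac{42449}{10260} = -46511 + \frac{42449}{10260} = - \frac{477160411}{10260} \approx -46507.0$)
$- p = \left(-1\right) \left(- \frac{477160411}{10260}\right) = \frac{477160411}{10260}$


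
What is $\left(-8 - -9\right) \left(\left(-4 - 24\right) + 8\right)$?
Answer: $-20$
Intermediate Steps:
$\left(-8 - -9\right) \left(\left(-4 - 24\right) + 8\right) = \left(-8 + 9\right) \left(\left(-4 - 24\right) + 8\right) = 1 \left(-28 + 8\right) = 1 \left(-20\right) = -20$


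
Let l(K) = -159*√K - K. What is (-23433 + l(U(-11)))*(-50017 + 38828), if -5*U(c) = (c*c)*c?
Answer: 1325851744/5 + 19569561*√55/5 ≈ 2.9420e+8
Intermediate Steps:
U(c) = -c³/5 (U(c) = -c*c*c/5 = -c²*c/5 = -c³/5)
l(K) = -K - 159*√K
(-23433 + l(U(-11)))*(-50017 + 38828) = (-23433 + (-(-1)*(-11)³/5 - 159*√5*√(-1*(-11)³)/5))*(-50017 + 38828) = (-23433 + (-(-1)*(-1331)/5 - 159*11*√55/5))*(-11189) = (-23433 + (-1*1331/5 - 1749*√55/5))*(-11189) = (-23433 + (-1331/5 - 1749*√55/5))*(-11189) = (-118496/5 - 1749*√55/5)*(-11189) = 1325851744/5 + 19569561*√55/5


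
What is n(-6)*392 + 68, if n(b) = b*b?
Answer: 14180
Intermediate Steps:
n(b) = b²
n(-6)*392 + 68 = (-6)²*392 + 68 = 36*392 + 68 = 14112 + 68 = 14180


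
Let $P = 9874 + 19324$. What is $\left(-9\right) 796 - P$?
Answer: $-36362$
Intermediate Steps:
$P = 29198$
$\left(-9\right) 796 - P = \left(-9\right) 796 - 29198 = -7164 - 29198 = -36362$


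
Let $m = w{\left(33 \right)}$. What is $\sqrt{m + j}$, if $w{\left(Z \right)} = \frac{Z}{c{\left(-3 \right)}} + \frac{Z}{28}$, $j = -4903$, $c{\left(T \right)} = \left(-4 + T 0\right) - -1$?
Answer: $\frac{i \sqrt{962913}}{14} \approx 70.092 i$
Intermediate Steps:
$c{\left(T \right)} = -3$ ($c{\left(T \right)} = \left(-4 + 0\right) + 1 = -4 + 1 = -3$)
$w{\left(Z \right)} = - \frac{25 Z}{84}$ ($w{\left(Z \right)} = \frac{Z}{-3} + \frac{Z}{28} = Z \left(- \frac{1}{3}\right) + Z \frac{1}{28} = - \frac{Z}{3} + \frac{Z}{28} = - \frac{25 Z}{84}$)
$m = - \frac{275}{28}$ ($m = \left(- \frac{25}{84}\right) 33 = - \frac{275}{28} \approx -9.8214$)
$\sqrt{m + j} = \sqrt{- \frac{275}{28} - 4903} = \sqrt{- \frac{137559}{28}} = \frac{i \sqrt{962913}}{14}$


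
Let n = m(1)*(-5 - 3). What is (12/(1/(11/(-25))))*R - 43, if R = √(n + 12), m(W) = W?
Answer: -1339/25 ≈ -53.560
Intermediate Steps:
n = -8 (n = 1*(-5 - 3) = 1*(-8) = -8)
R = 2 (R = √(-8 + 12) = √4 = 2)
(12/(1/(11/(-25))))*R - 43 = (12/(1/(11/(-25))))*2 - 43 = (12/(1/(11*(-1/25))))*2 - 43 = (12/(1/(-11/25)))*2 - 43 = (12/(-25/11))*2 - 43 = (12*(-11/25))*2 - 43 = -132/25*2 - 43 = -264/25 - 43 = -1339/25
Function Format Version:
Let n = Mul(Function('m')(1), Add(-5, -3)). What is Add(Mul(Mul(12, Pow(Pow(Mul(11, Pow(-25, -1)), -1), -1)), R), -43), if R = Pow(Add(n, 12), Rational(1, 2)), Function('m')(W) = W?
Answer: Rational(-1339, 25) ≈ -53.560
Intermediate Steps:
n = -8 (n = Mul(1, Add(-5, -3)) = Mul(1, -8) = -8)
R = 2 (R = Pow(Add(-8, 12), Rational(1, 2)) = Pow(4, Rational(1, 2)) = 2)
Add(Mul(Mul(12, Pow(Pow(Mul(11, Pow(-25, -1)), -1), -1)), R), -43) = Add(Mul(Mul(12, Pow(Pow(Mul(11, Pow(-25, -1)), -1), -1)), 2), -43) = Add(Mul(Mul(12, Pow(Pow(Mul(11, Rational(-1, 25)), -1), -1)), 2), -43) = Add(Mul(Mul(12, Pow(Pow(Rational(-11, 25), -1), -1)), 2), -43) = Add(Mul(Mul(12, Pow(Rational(-25, 11), -1)), 2), -43) = Add(Mul(Mul(12, Rational(-11, 25)), 2), -43) = Add(Mul(Rational(-132, 25), 2), -43) = Add(Rational(-264, 25), -43) = Rational(-1339, 25)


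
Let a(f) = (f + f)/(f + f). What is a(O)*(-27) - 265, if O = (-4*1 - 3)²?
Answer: -292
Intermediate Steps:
O = 49 (O = (-4 - 3)² = (-7)² = 49)
a(f) = 1 (a(f) = (2*f)/((2*f)) = (2*f)*(1/(2*f)) = 1)
a(O)*(-27) - 265 = 1*(-27) - 265 = -27 - 265 = -292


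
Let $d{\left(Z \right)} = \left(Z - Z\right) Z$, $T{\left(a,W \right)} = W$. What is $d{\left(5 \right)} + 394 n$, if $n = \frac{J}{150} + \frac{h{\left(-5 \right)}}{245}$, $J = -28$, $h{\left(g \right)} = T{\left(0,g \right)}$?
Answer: $- \frac{299834}{3675} \approx -81.588$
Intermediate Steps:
$h{\left(g \right)} = g$
$n = - \frac{761}{3675}$ ($n = - \frac{28}{150} - \frac{5}{245} = \left(-28\right) \frac{1}{150} - \frac{1}{49} = - \frac{14}{75} - \frac{1}{49} = - \frac{761}{3675} \approx -0.20707$)
$d{\left(Z \right)} = 0$ ($d{\left(Z \right)} = 0 Z = 0$)
$d{\left(5 \right)} + 394 n = 0 + 394 \left(- \frac{761}{3675}\right) = 0 - \frac{299834}{3675} = - \frac{299834}{3675}$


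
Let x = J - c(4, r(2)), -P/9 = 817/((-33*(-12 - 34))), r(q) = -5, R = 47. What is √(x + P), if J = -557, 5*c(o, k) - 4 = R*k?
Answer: I*√3300584870/2530 ≈ 22.708*I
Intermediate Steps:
c(o, k) = ⅘ + 47*k/5 (c(o, k) = ⅘ + (47*k)/5 = ⅘ + 47*k/5)
P = -2451/506 (P = -7353/((-33*(-12 - 34))) = -7353/((-33*(-46))) = -7353/1518 = -9*817/1518 = -2451/506 ≈ -4.8439)
x = -2554/5 (x = -557 - (⅘ + (47/5)*(-5)) = -557 - (⅘ - 47) = -557 - 1*(-231/5) = -557 + 231/5 = -2554/5 ≈ -510.80)
√(x + P) = √(-2554/5 - 2451/506) = √(-1304579/2530) = I*√3300584870/2530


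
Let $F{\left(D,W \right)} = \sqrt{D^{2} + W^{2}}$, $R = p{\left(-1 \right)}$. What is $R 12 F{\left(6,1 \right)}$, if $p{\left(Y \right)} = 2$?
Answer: $24 \sqrt{37} \approx 145.99$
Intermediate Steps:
$R = 2$
$R 12 F{\left(6,1 \right)} = 2 \cdot 12 \sqrt{6^{2} + 1^{2}} = 24 \sqrt{36 + 1} = 24 \sqrt{37}$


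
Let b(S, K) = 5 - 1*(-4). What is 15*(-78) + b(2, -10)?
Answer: -1161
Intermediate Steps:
b(S, K) = 9 (b(S, K) = 5 + 4 = 9)
15*(-78) + b(2, -10) = 15*(-78) + 9 = -1170 + 9 = -1161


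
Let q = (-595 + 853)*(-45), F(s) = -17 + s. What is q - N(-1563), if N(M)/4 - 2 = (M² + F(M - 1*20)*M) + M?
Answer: -19780442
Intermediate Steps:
N(M) = 8 + 4*M + 4*M² + 4*M*(-37 + M) (N(M) = 8 + 4*((M² + (-17 + (M - 1*20))*M) + M) = 8 + 4*((M² + (-17 + (M - 20))*M) + M) = 8 + 4*((M² + (-17 + (-20 + M))*M) + M) = 8 + 4*((M² + (-37 + M)*M) + M) = 8 + 4*((M² + M*(-37 + M)) + M) = 8 + 4*(M + M² + M*(-37 + M)) = 8 + (4*M + 4*M² + 4*M*(-37 + M)) = 8 + 4*M + 4*M² + 4*M*(-37 + M))
q = -11610 (q = 258*(-45) = -11610)
q - N(-1563) = -11610 - (8 - 144*(-1563) + 8*(-1563)²) = -11610 - (8 + 225072 + 8*2442969) = -11610 - (8 + 225072 + 19543752) = -11610 - 1*19768832 = -11610 - 19768832 = -19780442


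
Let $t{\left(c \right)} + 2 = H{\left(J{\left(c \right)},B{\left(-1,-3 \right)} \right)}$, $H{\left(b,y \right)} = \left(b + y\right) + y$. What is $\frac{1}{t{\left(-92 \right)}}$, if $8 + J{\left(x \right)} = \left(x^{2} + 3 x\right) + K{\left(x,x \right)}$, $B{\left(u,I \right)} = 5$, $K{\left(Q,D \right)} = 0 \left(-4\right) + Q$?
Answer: $\frac{1}{8096} \approx 0.00012352$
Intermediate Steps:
$K{\left(Q,D \right)} = Q$ ($K{\left(Q,D \right)} = 0 + Q = Q$)
$J{\left(x \right)} = -8 + x^{2} + 4 x$ ($J{\left(x \right)} = -8 + \left(\left(x^{2} + 3 x\right) + x\right) = -8 + \left(x^{2} + 4 x\right) = -8 + x^{2} + 4 x$)
$H{\left(b,y \right)} = b + 2 y$
$t{\left(c \right)} = c^{2} + 4 c$ ($t{\left(c \right)} = -2 + \left(\left(-8 + c^{2} + 4 c\right) + 2 \cdot 5\right) = -2 + \left(\left(-8 + c^{2} + 4 c\right) + 10\right) = -2 + \left(2 + c^{2} + 4 c\right) = c^{2} + 4 c$)
$\frac{1}{t{\left(-92 \right)}} = \frac{1}{\left(-92\right) \left(4 - 92\right)} = \frac{1}{\left(-92\right) \left(-88\right)} = \frac{1}{8096}$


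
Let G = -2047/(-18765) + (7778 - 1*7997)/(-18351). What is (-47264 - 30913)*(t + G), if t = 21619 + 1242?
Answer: -22794027247940597/12753945 ≈ -1.7872e+9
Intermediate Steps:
t = 22861
G = 4630448/38261835 (G = -2047*(-1/18765) + (7778 - 7997)*(-1/18351) = 2047/18765 - 219*(-1/18351) = 2047/18765 + 73/6117 = 4630448/38261835 ≈ 0.12102)
(-47264 - 30913)*(t + G) = (-47264 - 30913)*(22861 + 4630448/38261835) = -78177*874708440383/38261835 = -22794027247940597/12753945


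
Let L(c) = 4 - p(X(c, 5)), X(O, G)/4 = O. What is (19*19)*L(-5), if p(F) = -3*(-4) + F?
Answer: 4332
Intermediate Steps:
X(O, G) = 4*O
p(F) = 12 + F
L(c) = -8 - 4*c (L(c) = 4 - (12 + 4*c) = 4 + (-12 - 4*c) = -8 - 4*c)
(19*19)*L(-5) = (19*19)*(-8 - 4*(-5)) = 361*(-8 + 20) = 361*12 = 4332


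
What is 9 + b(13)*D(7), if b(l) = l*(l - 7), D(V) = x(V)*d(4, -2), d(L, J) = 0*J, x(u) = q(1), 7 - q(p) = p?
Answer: 9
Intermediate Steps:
q(p) = 7 - p
x(u) = 6 (x(u) = 7 - 1*1 = 7 - 1 = 6)
d(L, J) = 0
D(V) = 0 (D(V) = 6*0 = 0)
b(l) = l*(-7 + l)
9 + b(13)*D(7) = 9 + (13*(-7 + 13))*0 = 9 + (13*6)*0 = 9 + 78*0 = 9 + 0 = 9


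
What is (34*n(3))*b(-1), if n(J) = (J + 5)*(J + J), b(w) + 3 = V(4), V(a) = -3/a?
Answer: -6120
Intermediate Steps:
b(w) = -15/4 (b(w) = -3 - 3/4 = -3 - 3*¼ = -3 - ¾ = -15/4)
n(J) = 2*J*(5 + J) (n(J) = (5 + J)*(2*J) = 2*J*(5 + J))
(34*n(3))*b(-1) = (34*(2*3*(5 + 3)))*(-15/4) = (34*(2*3*8))*(-15/4) = (34*48)*(-15/4) = 1632*(-15/4) = -6120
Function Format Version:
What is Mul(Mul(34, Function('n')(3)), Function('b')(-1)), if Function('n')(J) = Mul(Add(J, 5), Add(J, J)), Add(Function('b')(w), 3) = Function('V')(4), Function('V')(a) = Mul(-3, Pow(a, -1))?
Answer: -6120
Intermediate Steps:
Function('b')(w) = Rational(-15, 4) (Function('b')(w) = Add(-3, Mul(-3, Pow(4, -1))) = Add(-3, Mul(-3, Rational(1, 4))) = Add(-3, Rational(-3, 4)) = Rational(-15, 4))
Function('n')(J) = Mul(2, J, Add(5, J)) (Function('n')(J) = Mul(Add(5, J), Mul(2, J)) = Mul(2, J, Add(5, J)))
Mul(Mul(34, Function('n')(3)), Function('b')(-1)) = Mul(Mul(34, Mul(2, 3, Add(5, 3))), Rational(-15, 4)) = Mul(Mul(34, Mul(2, 3, 8)), Rational(-15, 4)) = Mul(Mul(34, 48), Rational(-15, 4)) = Mul(1632, Rational(-15, 4)) = -6120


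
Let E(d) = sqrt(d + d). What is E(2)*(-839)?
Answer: -1678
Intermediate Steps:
E(d) = sqrt(2)*sqrt(d) (E(d) = sqrt(2*d) = sqrt(2)*sqrt(d))
E(2)*(-839) = (sqrt(2)*sqrt(2))*(-839) = 2*(-839) = -1678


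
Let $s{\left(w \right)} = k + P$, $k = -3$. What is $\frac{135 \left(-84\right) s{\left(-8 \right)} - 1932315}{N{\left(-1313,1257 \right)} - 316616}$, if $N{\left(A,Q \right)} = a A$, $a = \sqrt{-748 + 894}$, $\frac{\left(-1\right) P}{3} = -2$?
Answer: $\frac{311286561180}{49996995991} - \frac{2581797855 \sqrt{146}}{99993991982} \approx 5.9141$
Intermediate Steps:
$P = 6$ ($P = \left(-3\right) \left(-2\right) = 6$)
$s{\left(w \right)} = 3$ ($s{\left(w \right)} = -3 + 6 = 3$)
$a = \sqrt{146} \approx 12.083$
$N{\left(A,Q \right)} = A \sqrt{146}$ ($N{\left(A,Q \right)} = \sqrt{146} A = A \sqrt{146}$)
$\frac{135 \left(-84\right) s{\left(-8 \right)} - 1932315}{N{\left(-1313,1257 \right)} - 316616} = \frac{135 \left(-84\right) 3 - 1932315}{- 1313 \sqrt{146} - 316616} = \frac{\left(-11340\right) 3 - 1932315}{-316616 - 1313 \sqrt{146}} = \frac{-34020 - 1932315}{-316616 - 1313 \sqrt{146}} = - \frac{1966335}{-316616 - 1313 \sqrt{146}}$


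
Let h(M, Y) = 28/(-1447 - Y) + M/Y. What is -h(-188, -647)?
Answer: -33071/129400 ≈ -0.25557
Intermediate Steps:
-h(-188, -647) = -(-28*(-647) + 1447*(-188) - 188*(-647))/((-647)*(1447 - 647)) = -(-1)*(18116 - 272036 + 121636)/(647*800) = -(-1)*(-132284)/(647*800) = -1*33071/129400 = -33071/129400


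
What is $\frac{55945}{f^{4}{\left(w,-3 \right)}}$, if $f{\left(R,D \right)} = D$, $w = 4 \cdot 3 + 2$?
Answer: $\frac{55945}{81} \approx 690.68$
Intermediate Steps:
$w = 14$ ($w = 12 + 2 = 14$)
$\frac{55945}{f^{4}{\left(w,-3 \right)}} = \frac{55945}{\left(-3\right)^{4}} = \frac{55945}{81}$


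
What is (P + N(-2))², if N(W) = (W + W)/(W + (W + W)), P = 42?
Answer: 16384/9 ≈ 1820.4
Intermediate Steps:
N(W) = ⅔ (N(W) = (2*W)/(W + 2*W) = (2*W)/((3*W)) = (2*W)*(1/(3*W)) = ⅔)
(P + N(-2))² = (42 + ⅔)² = (128/3)² = 16384/9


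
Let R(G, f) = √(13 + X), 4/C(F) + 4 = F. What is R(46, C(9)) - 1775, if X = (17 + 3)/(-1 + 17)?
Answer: -1775 + √57/2 ≈ -1771.2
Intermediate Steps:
C(F) = 4/(-4 + F)
X = 5/4 (X = 20/16 = 20*(1/16) = 5/4 ≈ 1.2500)
R(G, f) = √57/2 (R(G, f) = √(13 + 5/4) = √(57/4) = √57/2)
R(46, C(9)) - 1775 = √57/2 - 1775 = -1775 + √57/2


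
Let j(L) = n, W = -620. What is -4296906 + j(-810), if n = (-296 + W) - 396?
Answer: -4298218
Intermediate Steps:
n = -1312 (n = (-296 - 620) - 396 = -916 - 396 = -1312)
j(L) = -1312
-4296906 + j(-810) = -4296906 - 1312 = -4298218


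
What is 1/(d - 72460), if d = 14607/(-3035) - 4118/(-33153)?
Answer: -100619355/7291350231041 ≈ -1.3800e-5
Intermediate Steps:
d = -471767741/100619355 (d = 14607*(-1/3035) - 4118*(-1/33153) = -14607/3035 + 4118/33153 = -471767741/100619355 ≈ -4.6886)
1/(d - 72460) = 1/(-471767741/100619355 - 72460) = 1/(-7291350231041/100619355) = -100619355/7291350231041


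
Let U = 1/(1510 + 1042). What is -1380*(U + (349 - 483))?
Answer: 117978615/638 ≈ 1.8492e+5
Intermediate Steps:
U = 1/2552 ≈ 0.00039185
-1380*(U + (349 - 483)) = -1380*(1/2552 + (349 - 483)) = -1380*(1/2552 - 134) = -1380*(-341967/2552) = 117978615/638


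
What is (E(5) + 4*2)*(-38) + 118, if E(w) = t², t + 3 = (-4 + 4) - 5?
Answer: -2618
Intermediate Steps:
t = -8 (t = -3 + ((-4 + 4) - 5) = -3 + (0 - 5) = -3 - 5 = -8)
E(w) = 64 (E(w) = (-8)² = 64)
(E(5) + 4*2)*(-38) + 118 = (64 + 4*2)*(-38) + 118 = (64 + 8)*(-38) + 118 = 72*(-38) + 118 = -2736 + 118 = -2618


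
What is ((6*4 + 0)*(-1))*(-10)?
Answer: 240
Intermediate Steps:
((6*4 + 0)*(-1))*(-10) = ((24 + 0)*(-1))*(-10) = (24*(-1))*(-10) = -24*(-10) = 240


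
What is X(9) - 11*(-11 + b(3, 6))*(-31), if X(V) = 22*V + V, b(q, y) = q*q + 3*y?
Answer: 5663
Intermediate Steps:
b(q, y) = q² + 3*y
X(V) = 23*V
X(9) - 11*(-11 + b(3, 6))*(-31) = 23*9 - 11*(-11 + (3² + 3*6))*(-31) = 207 - 11*(-11 + (9 + 18))*(-31) = 207 - 11*(-11 + 27)*(-31) = 207 - 11*16*(-31) = 207 - 176*(-31) = 207 + 5456 = 5663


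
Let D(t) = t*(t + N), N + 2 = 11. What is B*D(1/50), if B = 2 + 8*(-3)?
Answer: -4961/1250 ≈ -3.9688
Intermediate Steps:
N = 9 (N = -2 + 11 = 9)
D(t) = t*(9 + t) (D(t) = t*(t + 9) = t*(9 + t))
B = -22 (B = 2 - 24 = -22)
B*D(1/50) = -22*(9 + 1/50)/50 = -11*(9 + 1/50)/25 = -11*451/(25*50) = -22*451/2500 = -4961/1250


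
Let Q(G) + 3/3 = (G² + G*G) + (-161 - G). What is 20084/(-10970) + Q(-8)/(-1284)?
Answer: -6375659/3521370 ≈ -1.8106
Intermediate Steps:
Q(G) = -162 - G + 2*G² (Q(G) = -1 + ((G² + G*G) + (-161 - G)) = -1 + ((G² + G²) + (-161 - G)) = -1 + (2*G² + (-161 - G)) = -1 + (-161 - G + 2*G²) = -162 - G + 2*G²)
20084/(-10970) + Q(-8)/(-1284) = 20084/(-10970) + (-162 - 1*(-8) + 2*(-8)²)/(-1284) = 20084*(-1/10970) + (-162 + 8 + 2*64)*(-1/1284) = -10042/5485 + (-162 + 8 + 128)*(-1/1284) = -10042/5485 - 26*(-1/1284) = -10042/5485 + 13/642 = -6375659/3521370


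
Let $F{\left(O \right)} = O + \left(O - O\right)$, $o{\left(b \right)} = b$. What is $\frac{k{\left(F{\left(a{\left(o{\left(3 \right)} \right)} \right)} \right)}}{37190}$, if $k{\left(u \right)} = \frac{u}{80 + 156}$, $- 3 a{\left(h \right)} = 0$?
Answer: $0$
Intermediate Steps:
$a{\left(h \right)} = 0$ ($a{\left(h \right)} = \left(- \frac{1}{3}\right) 0 = 0$)
$F{\left(O \right)} = O$ ($F{\left(O \right)} = O + 0 = O$)
$k{\left(u \right)} = \frac{u}{236}$
$\frac{k{\left(F{\left(a{\left(o{\left(3 \right)} \right)} \right)} \right)}}{37190} = \frac{\frac{1}{236} \cdot 0}{37190} = 0 \cdot \frac{1}{37190} = 0$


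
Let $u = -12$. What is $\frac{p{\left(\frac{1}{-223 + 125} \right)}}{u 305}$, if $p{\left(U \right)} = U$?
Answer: $\frac{1}{358680} \approx 2.788 \cdot 10^{-6}$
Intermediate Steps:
$\frac{p{\left(\frac{1}{-223 + 125} \right)}}{u 305} = \frac{1}{\left(-223 + 125\right) \left(\left(-12\right) 305\right)} = \frac{1}{\left(-98\right) \left(-3660\right)} = \left(- \frac{1}{98}\right) \left(- \frac{1}{3660}\right) = \frac{1}{358680}$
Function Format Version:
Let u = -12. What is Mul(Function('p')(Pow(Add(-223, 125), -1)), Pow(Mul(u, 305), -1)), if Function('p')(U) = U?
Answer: Rational(1, 358680) ≈ 2.7880e-6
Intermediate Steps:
Mul(Function('p')(Pow(Add(-223, 125), -1)), Pow(Mul(u, 305), -1)) = Mul(Pow(Add(-223, 125), -1), Pow(Mul(-12, 305), -1)) = Mul(Pow(-98, -1), Pow(-3660, -1)) = Mul(Rational(-1, 98), Rational(-1, 3660)) = Rational(1, 358680)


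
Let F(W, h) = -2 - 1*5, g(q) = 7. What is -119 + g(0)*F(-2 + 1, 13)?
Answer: -168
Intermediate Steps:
F(W, h) = -7 (F(W, h) = -2 - 5 = -7)
-119 + g(0)*F(-2 + 1, 13) = -119 + 7*(-7) = -119 - 49 = -168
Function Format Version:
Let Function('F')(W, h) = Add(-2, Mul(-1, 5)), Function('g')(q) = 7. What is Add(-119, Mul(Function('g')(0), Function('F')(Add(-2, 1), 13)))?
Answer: -168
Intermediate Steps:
Function('F')(W, h) = -7 (Function('F')(W, h) = Add(-2, -5) = -7)
Add(-119, Mul(Function('g')(0), Function('F')(Add(-2, 1), 13))) = Add(-119, Mul(7, -7)) = Add(-119, -49) = -168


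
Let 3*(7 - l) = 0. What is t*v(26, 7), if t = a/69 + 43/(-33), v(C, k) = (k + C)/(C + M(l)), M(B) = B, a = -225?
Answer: -3464/759 ≈ -4.5639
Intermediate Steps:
l = 7 (l = 7 - ⅓*0 = 7 + 0 = 7)
v(C, k) = (C + k)/(7 + C) (v(C, k) = (k + C)/(C + 7) = (C + k)/(7 + C))
t = -3464/759 (t = -225/69 + 43/(-33) = -225*1/69 + 43*(-1/33) = -75/23 - 43/33 = -3464/759 ≈ -4.5639)
t*v(26, 7) = -3464*(26 + 7)/(759*(7 + 26)) = -3464*33/(759*33) = -3464*33/25047 = -3464/759*1 = -3464/759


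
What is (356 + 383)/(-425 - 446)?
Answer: -739/871 ≈ -0.84845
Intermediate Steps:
(356 + 383)/(-425 - 446) = 739/(-871) = 739*(-1/871) = -739/871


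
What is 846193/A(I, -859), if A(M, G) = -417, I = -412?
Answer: -846193/417 ≈ -2029.2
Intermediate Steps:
846193/A(I, -859) = 846193/(-417) = 846193*(-1/417) = -846193/417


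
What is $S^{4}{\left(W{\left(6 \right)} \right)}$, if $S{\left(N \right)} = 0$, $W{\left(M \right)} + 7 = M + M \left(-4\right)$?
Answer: $0$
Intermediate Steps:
$W{\left(M \right)} = -7 - 3 M$ ($W{\left(M \right)} = -7 + \left(M + M \left(-4\right)\right) = -7 + \left(M - 4 M\right) = -7 - 3 M$)
$S^{4}{\left(W{\left(6 \right)} \right)} = 0^{4} = 0$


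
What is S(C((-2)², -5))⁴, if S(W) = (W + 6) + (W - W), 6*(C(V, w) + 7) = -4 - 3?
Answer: 28561/1296 ≈ 22.038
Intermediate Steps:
C(V, w) = -49/6 (C(V, w) = -7 + (-4 - 3)/6 = -7 + (⅙)*(-7) = -7 - 7/6 = -49/6)
S(W) = 6 + W (S(W) = (6 + W) + 0 = 6 + W)
S(C((-2)², -5))⁴ = (6 - 49/6)⁴ = (-13/6)⁴ = 28561/1296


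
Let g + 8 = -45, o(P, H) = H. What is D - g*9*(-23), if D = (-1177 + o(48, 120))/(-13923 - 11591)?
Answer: -279913037/25514 ≈ -10971.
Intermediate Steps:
g = -53 (g = -8 - 45 = -53)
D = 1057/25514 (D = (-1177 + 120)/(-13923 - 11591) = -1057/(-25514) = -1057*(-1/25514) = 1057/25514 ≈ 0.041428)
D - g*9*(-23) = 1057/25514 - (-53)*9*(-23) = 1057/25514 - (-53)*(-207) = 1057/25514 - 1*10971 = 1057/25514 - 10971 = -279913037/25514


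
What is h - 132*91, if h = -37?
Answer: -12049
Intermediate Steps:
h - 132*91 = -37 - 132*91 = -37 - 12012 = -12049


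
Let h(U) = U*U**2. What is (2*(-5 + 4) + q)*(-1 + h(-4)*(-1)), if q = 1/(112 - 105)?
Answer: -117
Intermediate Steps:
h(U) = U**3
q = 1/7 ≈ 0.14286
(2*(-5 + 4) + q)*(-1 + h(-4)*(-1)) = (2*(-5 + 4) + 1/7)*(-1 + (-4)**3*(-1)) = (2*(-1) + 1/7)*(-1 - 64*(-1)) = (-2 + 1/7)*(-1 + 64) = -13/7*63 = -117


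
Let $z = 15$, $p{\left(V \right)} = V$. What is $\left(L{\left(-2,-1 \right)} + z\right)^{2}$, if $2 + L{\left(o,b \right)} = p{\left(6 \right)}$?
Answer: $361$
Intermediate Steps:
$L{\left(o,b \right)} = 4$ ($L{\left(o,b \right)} = -2 + 6 = 4$)
$\left(L{\left(-2,-1 \right)} + z\right)^{2} = \left(4 + 15\right)^{2} = 19^{2} = 361$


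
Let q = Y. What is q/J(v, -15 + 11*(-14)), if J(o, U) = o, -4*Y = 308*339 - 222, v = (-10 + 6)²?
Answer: -52095/32 ≈ -1628.0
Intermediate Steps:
v = 16 (v = (-4)² = 16)
Y = -52095/2 (Y = -(308*339 - 222)/4 = -(104412 - 222)/4 = -¼*104190 = -52095/2 ≈ -26048.)
q = -52095/2 ≈ -26048.
q/J(v, -15 + 11*(-14)) = -52095/2/16 = -52095/2*1/16 = -52095/32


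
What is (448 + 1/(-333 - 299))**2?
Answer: 80165428225/399424 ≈ 2.0070e+5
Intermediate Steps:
(448 + 1/(-333 - 299))**2 = (448 + 1/(-632))**2 = (448 - 1/632)**2 = (283135/632)**2 = 80165428225/399424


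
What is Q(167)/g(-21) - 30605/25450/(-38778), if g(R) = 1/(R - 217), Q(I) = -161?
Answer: 7563207612481/197380020 ≈ 38318.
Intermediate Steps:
g(R) = 1/(-217 + R)
Q(167)/g(-21) - 30605/25450/(-38778) = -161/(1/(-217 - 21)) - 30605/25450/(-38778) = -161/(1/(-238)) - 30605*1/25450*(-1/38778) = -161/(-1/238) - 6121/5090*(-1/38778) = -161*(-238) + 6121/197380020 = 38318 + 6121/197380020 = 7563207612481/197380020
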